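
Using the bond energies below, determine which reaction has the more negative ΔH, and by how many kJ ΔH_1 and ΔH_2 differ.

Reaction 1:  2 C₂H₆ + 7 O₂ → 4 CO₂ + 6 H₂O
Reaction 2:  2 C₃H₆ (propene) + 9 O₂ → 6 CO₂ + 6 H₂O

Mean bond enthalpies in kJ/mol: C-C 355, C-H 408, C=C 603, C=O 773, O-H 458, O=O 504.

Reaction 2, by 878 kJ

Reaction 1:
  Bonds broken (reactants):
    C-C: 2 × 355 = 710
    C-H: 12 × 408 = 4896
    O=O: 7 × 504 = 3528
    Σ(broken) = 9134 kJ
  Bonds formed (products):
    C=O: 8 × 773 = 6184
    O-H: 12 × 458 = 5496
    Σ(formed) = 11680 kJ
  ΔH_1 = 9134 − 11680 = −2546 kJ
Reaction 2:
  Bonds broken (reactants):
    C-C: 2 × 355 = 710
    C-H: 12 × 408 = 4896
    C=C: 2 × 603 = 1206
    O=O: 9 × 504 = 4536
    Σ(broken) = 11348 kJ
  Bonds formed (products):
    C=O: 12 × 773 = 9276
    O-H: 12 × 458 = 5496
    Σ(formed) = 14772 kJ
  ΔH_2 = 11348 − 14772 = −3424 kJ
ΔH_1 − ΔH_2 = +878 kJ, so reaction 2 has the more negative ΔH; |ΔH_1 − ΔH_2| = 878 kJ.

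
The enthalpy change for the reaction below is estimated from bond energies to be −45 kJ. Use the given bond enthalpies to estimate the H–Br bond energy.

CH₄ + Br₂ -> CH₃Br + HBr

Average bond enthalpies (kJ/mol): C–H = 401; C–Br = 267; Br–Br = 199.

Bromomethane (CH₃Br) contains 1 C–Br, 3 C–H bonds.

Let D be the H–Br bond energy.
Σ(broken) = 1×199 + 4×401 = 1803
Σ(formed) = 1×267 + 3×401 + 1×D = 1470 + D
ΔH = Σ(broken) − Σ(formed) = (1803) − (1470 + D) = +333 − D
Setting this equal to −45 kJ gives D = 378 kJ/mol.

D(H–Br) ≈ 378 kJ/mol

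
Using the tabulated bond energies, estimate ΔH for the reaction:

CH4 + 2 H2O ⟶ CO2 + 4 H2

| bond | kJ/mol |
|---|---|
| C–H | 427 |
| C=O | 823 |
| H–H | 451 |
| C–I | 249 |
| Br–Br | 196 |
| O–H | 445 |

ΔH ≈ +38 kJ

Bonds broken (reactants):
  C–H: 4 × 427 = 1708
  O–H: 4 × 445 = 1780
  Σ(broken) = 3488 kJ
Bonds formed (products):
  C=O: 2 × 823 = 1646
  H–H: 4 × 451 = 1804
  Σ(formed) = 3450 kJ
ΔH = Σ(broken) − Σ(formed) = 3488 − 3450 = +38 kJ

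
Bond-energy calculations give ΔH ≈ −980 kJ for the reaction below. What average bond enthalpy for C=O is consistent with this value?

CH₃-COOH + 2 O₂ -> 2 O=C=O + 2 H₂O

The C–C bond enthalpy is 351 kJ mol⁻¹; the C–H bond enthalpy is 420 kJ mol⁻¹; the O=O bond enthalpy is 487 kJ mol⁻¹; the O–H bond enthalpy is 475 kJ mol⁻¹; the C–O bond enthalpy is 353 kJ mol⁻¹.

D(C=O) ≈ 831 kJ/mol

Let D be the C=O bond energy.
Σ(broken) = 1×351 + 3×420 + 1×353 + 1×D + 1×475 + 2×487 = 3413 + D
Σ(formed) = 4×D + 4×475 = 1900 + 4D
ΔH = Σ(broken) − Σ(formed) = (3413 + D) − (1900 + 4D) = +1513 − 3D
Setting this equal to −980 kJ gives 3D = 2493, so D = 831 kJ/mol.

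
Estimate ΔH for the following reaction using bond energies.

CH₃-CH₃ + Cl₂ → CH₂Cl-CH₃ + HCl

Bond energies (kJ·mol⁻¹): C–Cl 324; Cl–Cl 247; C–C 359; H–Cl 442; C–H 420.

Bonds broken (reactants):
  C–C: 1 × 359 = 359
  C–H: 6 × 420 = 2520
  Cl–Cl: 1 × 247 = 247
  Σ(broken) = 3126 kJ
Bonds formed (products):
  C–C: 1 × 359 = 359
  C–Cl: 1 × 324 = 324
  C–H: 5 × 420 = 2100
  H–Cl: 1 × 442 = 442
  Σ(formed) = 3225 kJ
ΔH = Σ(broken) − Σ(formed) = 3126 − 3225 = −99 kJ

ΔH ≈ −99 kJ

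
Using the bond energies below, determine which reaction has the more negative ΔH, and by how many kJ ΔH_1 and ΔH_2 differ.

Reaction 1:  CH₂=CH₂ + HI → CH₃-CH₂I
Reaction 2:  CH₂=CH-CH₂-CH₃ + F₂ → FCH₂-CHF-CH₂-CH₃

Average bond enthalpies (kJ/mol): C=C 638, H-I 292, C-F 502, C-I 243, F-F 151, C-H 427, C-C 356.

Reaction 1:
  Bonds broken (reactants):
    C-H: 4 × 427 = 1708
    C=C: 1 × 638 = 638
    H-I: 1 × 292 = 292
    Σ(broken) = 2638 kJ
  Bonds formed (products):
    C-C: 1 × 356 = 356
    C-H: 5 × 427 = 2135
    C-I: 1 × 243 = 243
    Σ(formed) = 2734 kJ
  ΔH_1 = 2638 − 2734 = −96 kJ
Reaction 2:
  Bonds broken (reactants):
    C-C: 2 × 356 = 712
    C-H: 8 × 427 = 3416
    C=C: 1 × 638 = 638
    F-F: 1 × 151 = 151
    Σ(broken) = 4917 kJ
  Bonds formed (products):
    C-C: 3 × 356 = 1068
    C-F: 2 × 502 = 1004
    C-H: 8 × 427 = 3416
    Σ(formed) = 5488 kJ
  ΔH_2 = 4917 − 5488 = −571 kJ
ΔH_1 − ΔH_2 = +475 kJ, so reaction 2 has the more negative ΔH; |ΔH_1 − ΔH_2| = 475 kJ.

Reaction 2, by 475 kJ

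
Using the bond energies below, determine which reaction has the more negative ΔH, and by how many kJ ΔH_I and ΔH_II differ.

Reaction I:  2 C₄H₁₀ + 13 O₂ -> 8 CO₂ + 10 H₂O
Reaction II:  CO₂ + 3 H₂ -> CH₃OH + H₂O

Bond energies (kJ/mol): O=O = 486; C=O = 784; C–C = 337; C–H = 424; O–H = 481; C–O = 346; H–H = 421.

Reaction I:
  Bonds broken (reactants):
    C–C: 6 × 337 = 2022
    C–H: 20 × 424 = 8480
    O=O: 13 × 486 = 6318
    Σ(broken) = 16820 kJ
  Bonds formed (products):
    C=O: 16 × 784 = 12544
    O–H: 20 × 481 = 9620
    Σ(formed) = 22164 kJ
  ΔH_I = 16820 − 22164 = −5344 kJ
Reaction II:
  Bonds broken (reactants):
    C=O: 2 × 784 = 1568
    H–H: 3 × 421 = 1263
    Σ(broken) = 2831 kJ
  Bonds formed (products):
    C–H: 3 × 424 = 1272
    C–O: 1 × 346 = 346
    O–H: 3 × 481 = 1443
    Σ(formed) = 3061 kJ
  ΔH_II = 2831 − 3061 = −230 kJ
ΔH_I − ΔH_II = −5114 kJ, so reaction I has the more negative ΔH; |ΔH_I − ΔH_II| = 5114 kJ.

Reaction I, by 5114 kJ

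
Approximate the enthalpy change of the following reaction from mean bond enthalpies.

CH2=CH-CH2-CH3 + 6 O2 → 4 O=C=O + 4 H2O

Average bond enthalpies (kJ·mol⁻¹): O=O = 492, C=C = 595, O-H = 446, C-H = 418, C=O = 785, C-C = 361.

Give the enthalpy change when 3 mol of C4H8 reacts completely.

Bonds broken (reactants):
  C-C: 2 × 361 = 722
  C-H: 8 × 418 = 3344
  C=C: 1 × 595 = 595
  O=O: 6 × 492 = 2952
  Σ(broken) = 7613 kJ
Bonds formed (products):
  C=O: 8 × 785 = 6280
  O-H: 8 × 446 = 3568
  Σ(formed) = 9848 kJ
ΔH = Σ(broken) − Σ(formed) = 7613 − 9848 = −2235 kJ
For 3× the reaction as written: 3 × (−2235) = −6705 kJ

ΔH = −6705 kJ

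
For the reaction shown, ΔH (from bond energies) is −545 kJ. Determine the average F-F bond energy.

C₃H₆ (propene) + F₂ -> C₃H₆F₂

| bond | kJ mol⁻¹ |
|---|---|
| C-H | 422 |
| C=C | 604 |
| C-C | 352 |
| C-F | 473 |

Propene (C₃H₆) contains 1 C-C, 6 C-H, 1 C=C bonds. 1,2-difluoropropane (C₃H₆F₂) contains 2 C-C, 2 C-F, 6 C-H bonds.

D(F-F) ≈ 149 kJ/mol

Let D be the F-F bond energy.
Σ(broken) = 1×352 + 6×422 + 1×604 + 1×D = 3488 + D
Σ(formed) = 2×352 + 2×473 + 6×422 = 4182
ΔH = Σ(broken) − Σ(formed) = (3488 + D) − (4182) = −694 + D
Setting this equal to −545 kJ gives D = 149 kJ/mol.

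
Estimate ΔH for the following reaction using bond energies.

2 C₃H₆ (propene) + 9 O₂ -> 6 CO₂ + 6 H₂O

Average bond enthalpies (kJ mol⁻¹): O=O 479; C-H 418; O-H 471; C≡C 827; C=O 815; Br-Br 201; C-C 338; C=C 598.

ΔH ≈ −4233 kJ

Bonds broken (reactants):
  C-C: 2 × 338 = 676
  C-H: 12 × 418 = 5016
  C=C: 2 × 598 = 1196
  O=O: 9 × 479 = 4311
  Σ(broken) = 11199 kJ
Bonds formed (products):
  C=O: 12 × 815 = 9780
  O-H: 12 × 471 = 5652
  Σ(formed) = 15432 kJ
ΔH = Σ(broken) − Σ(formed) = 11199 − 15432 = −4233 kJ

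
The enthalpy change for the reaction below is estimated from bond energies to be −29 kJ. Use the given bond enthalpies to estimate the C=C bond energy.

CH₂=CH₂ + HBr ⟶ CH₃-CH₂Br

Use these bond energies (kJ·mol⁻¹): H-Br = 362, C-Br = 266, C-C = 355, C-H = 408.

D(C=C) ≈ 638 kJ/mol

Let D be the C=C bond energy.
Σ(broken) = 4×408 + 1×D + 1×362 = 1994 + D
Σ(formed) = 1×266 + 1×355 + 5×408 = 2661
ΔH = Σ(broken) − Σ(formed) = (1994 + D) − (2661) = −667 + D
Setting this equal to −29 kJ gives D = 638 kJ/mol.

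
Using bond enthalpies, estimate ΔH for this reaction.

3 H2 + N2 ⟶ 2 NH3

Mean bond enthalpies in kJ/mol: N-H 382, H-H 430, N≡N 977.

Bonds broken (reactants):
  H-H: 3 × 430 = 1290
  N≡N: 1 × 977 = 977
  Σ(broken) = 2267 kJ
Bonds formed (products):
  N-H: 6 × 382 = 2292
  Σ(formed) = 2292 kJ
ΔH = Σ(broken) − Σ(formed) = 2267 − 2292 = −25 kJ

ΔH ≈ −25 kJ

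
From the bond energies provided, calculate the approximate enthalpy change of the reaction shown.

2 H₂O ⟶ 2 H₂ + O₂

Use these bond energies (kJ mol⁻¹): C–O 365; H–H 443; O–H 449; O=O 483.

Bonds broken (reactants):
  O–H: 4 × 449 = 1796
  Σ(broken) = 1796 kJ
Bonds formed (products):
  H–H: 2 × 443 = 886
  O=O: 1 × 483 = 483
  Σ(formed) = 1369 kJ
ΔH = Σ(broken) − Σ(formed) = 1796 − 1369 = +427 kJ

ΔH ≈ +427 kJ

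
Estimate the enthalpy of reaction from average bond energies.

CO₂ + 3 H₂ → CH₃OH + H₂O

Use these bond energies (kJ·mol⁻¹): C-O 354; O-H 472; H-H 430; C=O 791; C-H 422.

ΔH ≈ −164 kJ

Bonds broken (reactants):
  C=O: 2 × 791 = 1582
  H-H: 3 × 430 = 1290
  Σ(broken) = 2872 kJ
Bonds formed (products):
  C-H: 3 × 422 = 1266
  C-O: 1 × 354 = 354
  O-H: 3 × 472 = 1416
  Σ(formed) = 3036 kJ
ΔH = Σ(broken) − Σ(formed) = 2872 − 3036 = −164 kJ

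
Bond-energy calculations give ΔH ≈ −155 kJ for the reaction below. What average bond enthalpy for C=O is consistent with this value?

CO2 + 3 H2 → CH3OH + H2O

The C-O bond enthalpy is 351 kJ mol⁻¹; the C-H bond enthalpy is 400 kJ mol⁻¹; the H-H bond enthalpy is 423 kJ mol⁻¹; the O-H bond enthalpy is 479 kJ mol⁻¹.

Let D be the C=O bond energy.
Σ(broken) = 2×D + 3×423 = 1269 + 2D
Σ(formed) = 3×400 + 1×351 + 3×479 = 2988
ΔH = Σ(broken) − Σ(formed) = (1269 + 2D) − (2988) = −1719 + 2D
Setting this equal to −155 kJ gives 2D = 1564, so D = 782 kJ/mol.

D(C=O) ≈ 782 kJ/mol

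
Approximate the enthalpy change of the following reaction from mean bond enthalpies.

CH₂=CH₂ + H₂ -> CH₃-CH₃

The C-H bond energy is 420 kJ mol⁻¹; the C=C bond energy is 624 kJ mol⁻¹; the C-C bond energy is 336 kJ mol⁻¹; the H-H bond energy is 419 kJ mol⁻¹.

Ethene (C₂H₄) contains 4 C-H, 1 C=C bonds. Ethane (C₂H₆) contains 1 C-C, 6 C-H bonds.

ΔH ≈ −133 kJ

Bonds broken (reactants):
  C-H: 4 × 420 = 1680
  C=C: 1 × 624 = 624
  H-H: 1 × 419 = 419
  Σ(broken) = 2723 kJ
Bonds formed (products):
  C-C: 1 × 336 = 336
  C-H: 6 × 420 = 2520
  Σ(formed) = 2856 kJ
ΔH = Σ(broken) − Σ(formed) = 2723 − 2856 = −133 kJ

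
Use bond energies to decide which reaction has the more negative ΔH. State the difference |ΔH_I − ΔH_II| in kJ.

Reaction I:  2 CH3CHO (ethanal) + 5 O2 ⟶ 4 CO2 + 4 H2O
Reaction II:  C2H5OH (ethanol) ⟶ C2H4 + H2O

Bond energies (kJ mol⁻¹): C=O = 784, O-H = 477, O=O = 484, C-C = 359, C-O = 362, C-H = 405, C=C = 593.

Reaction I, by 2198 kJ

Reaction I:
  Bonds broken (reactants):
    C-C: 2 × 359 = 718
    C-H: 8 × 405 = 3240
    C=O: 2 × 784 = 1568
    O=O: 5 × 484 = 2420
    Σ(broken) = 7946 kJ
  Bonds formed (products):
    C=O: 8 × 784 = 6272
    O-H: 8 × 477 = 3816
    Σ(formed) = 10088 kJ
  ΔH_I = 7946 − 10088 = −2142 kJ
Reaction II:
  Bonds broken (reactants):
    C-C: 1 × 359 = 359
    C-H: 5 × 405 = 2025
    C-O: 1 × 362 = 362
    O-H: 1 × 477 = 477
    Σ(broken) = 3223 kJ
  Bonds formed (products):
    C-H: 4 × 405 = 1620
    C=C: 1 × 593 = 593
    O-H: 2 × 477 = 954
    Σ(formed) = 3167 kJ
  ΔH_II = 3223 − 3167 = +56 kJ
ΔH_I − ΔH_II = −2198 kJ, so reaction I has the more negative ΔH; |ΔH_I − ΔH_II| = 2198 kJ.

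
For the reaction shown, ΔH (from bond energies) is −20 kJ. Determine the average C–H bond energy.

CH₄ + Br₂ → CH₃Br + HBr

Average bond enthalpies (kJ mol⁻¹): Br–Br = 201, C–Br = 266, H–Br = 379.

Let D be the C–H bond energy.
Σ(broken) = 1×201 + 4×D = 201 + 4D
Σ(formed) = 1×266 + 3×D + 1×379 = 645 + 3D
ΔH = Σ(broken) − Σ(formed) = (201 + 4D) − (645 + 3D) = −444 + D
Setting this equal to −20 kJ gives D = 424 kJ/mol.

D(C–H) ≈ 424 kJ/mol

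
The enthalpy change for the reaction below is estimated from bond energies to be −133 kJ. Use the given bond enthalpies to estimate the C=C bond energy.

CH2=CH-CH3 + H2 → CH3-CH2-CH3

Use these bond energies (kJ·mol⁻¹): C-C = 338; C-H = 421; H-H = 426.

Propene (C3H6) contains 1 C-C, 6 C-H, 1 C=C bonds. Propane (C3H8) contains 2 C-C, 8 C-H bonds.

D(C=C) ≈ 621 kJ/mol

Let D be the C=C bond energy.
Σ(broken) = 1×338 + 6×421 + 1×D + 1×426 = 3290 + D
Σ(formed) = 2×338 + 8×421 = 4044
ΔH = Σ(broken) − Σ(formed) = (3290 + D) − (4044) = −754 + D
Setting this equal to −133 kJ gives D = 621 kJ/mol.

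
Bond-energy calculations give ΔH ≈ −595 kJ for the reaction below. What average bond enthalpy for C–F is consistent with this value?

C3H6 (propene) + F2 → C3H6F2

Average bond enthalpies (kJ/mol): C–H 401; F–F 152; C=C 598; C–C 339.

D(C–F) ≈ 503 kJ/mol

Let D be the C–F bond energy.
Σ(broken) = 1×339 + 6×401 + 1×598 + 1×152 = 3495
Σ(formed) = 2×339 + 2×D + 6×401 = 3084 + 2D
ΔH = Σ(broken) − Σ(formed) = (3495) − (3084 + 2D) = +411 − 2D
Setting this equal to −595 kJ gives 2D = 1006, so D = 503 kJ/mol.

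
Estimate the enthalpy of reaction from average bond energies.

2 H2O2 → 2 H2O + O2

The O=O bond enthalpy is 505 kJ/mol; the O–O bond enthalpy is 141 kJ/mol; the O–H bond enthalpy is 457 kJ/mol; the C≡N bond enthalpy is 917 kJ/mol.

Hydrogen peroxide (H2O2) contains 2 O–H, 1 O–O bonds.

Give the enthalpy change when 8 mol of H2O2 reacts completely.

Bonds broken (reactants):
  O–H: 4 × 457 = 1828
  O–O: 2 × 141 = 282
  Σ(broken) = 2110 kJ
Bonds formed (products):
  O–H: 4 × 457 = 1828
  O=O: 1 × 505 = 505
  Σ(formed) = 2333 kJ
ΔH = Σ(broken) − Σ(formed) = 2110 − 2333 = −223 kJ
For 4× the reaction as written: 4 × (−223) = −892 kJ

ΔH = −892 kJ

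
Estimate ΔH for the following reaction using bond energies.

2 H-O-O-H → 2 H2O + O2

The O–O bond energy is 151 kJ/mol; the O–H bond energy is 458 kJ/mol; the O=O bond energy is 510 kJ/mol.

Bonds broken (reactants):
  O–H: 4 × 458 = 1832
  O–O: 2 × 151 = 302
  Σ(broken) = 2134 kJ
Bonds formed (products):
  O–H: 4 × 458 = 1832
  O=O: 1 × 510 = 510
  Σ(formed) = 2342 kJ
ΔH = Σ(broken) − Σ(formed) = 2134 − 2342 = −208 kJ

ΔH ≈ −208 kJ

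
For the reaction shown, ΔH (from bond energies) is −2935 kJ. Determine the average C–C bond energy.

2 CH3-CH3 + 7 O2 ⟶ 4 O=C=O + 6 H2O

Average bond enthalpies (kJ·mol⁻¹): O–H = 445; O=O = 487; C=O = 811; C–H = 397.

D(C–C) ≈ 360 kJ/mol

Let D be the C–C bond energy.
Σ(broken) = 2×D + 12×397 + 7×487 = 8173 + 2D
Σ(formed) = 8×811 + 12×445 = 11828
ΔH = Σ(broken) − Σ(formed) = (8173 + 2D) − (11828) = −3655 + 2D
Setting this equal to −2935 kJ gives 2D = 720, so D = 360 kJ/mol.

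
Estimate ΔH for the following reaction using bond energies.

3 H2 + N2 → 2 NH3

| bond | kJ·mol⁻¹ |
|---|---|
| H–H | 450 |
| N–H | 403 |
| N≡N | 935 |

ΔH ≈ −133 kJ

Bonds broken (reactants):
  H–H: 3 × 450 = 1350
  N≡N: 1 × 935 = 935
  Σ(broken) = 2285 kJ
Bonds formed (products):
  N–H: 6 × 403 = 2418
  Σ(formed) = 2418 kJ
ΔH = Σ(broken) − Σ(formed) = 2285 − 2418 = −133 kJ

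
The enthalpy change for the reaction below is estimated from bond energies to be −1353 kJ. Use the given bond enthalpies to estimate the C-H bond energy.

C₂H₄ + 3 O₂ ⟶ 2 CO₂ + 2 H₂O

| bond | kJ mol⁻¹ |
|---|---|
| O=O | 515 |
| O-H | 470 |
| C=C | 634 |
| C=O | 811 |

Let D be the C-H bond energy.
Σ(broken) = 4×D + 1×634 + 3×515 = 2179 + 4D
Σ(formed) = 4×811 + 4×470 = 5124
ΔH = Σ(broken) − Σ(formed) = (2179 + 4D) − (5124) = −2945 + 4D
Setting this equal to −1353 kJ gives 4D = 1592, so D = 398 kJ/mol.

D(C-H) ≈ 398 kJ/mol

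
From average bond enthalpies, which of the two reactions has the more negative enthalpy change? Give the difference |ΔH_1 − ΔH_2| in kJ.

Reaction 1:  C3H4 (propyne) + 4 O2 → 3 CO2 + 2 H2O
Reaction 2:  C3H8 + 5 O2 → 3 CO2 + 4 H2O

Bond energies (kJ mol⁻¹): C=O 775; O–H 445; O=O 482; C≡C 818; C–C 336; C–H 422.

Reaction 2, by 92 kJ

Reaction 1:
  Bonds broken (reactants):
    C≡C: 1 × 818 = 818
    C–C: 1 × 336 = 336
    C–H: 4 × 422 = 1688
    O=O: 4 × 482 = 1928
    Σ(broken) = 4770 kJ
  Bonds formed (products):
    C=O: 6 × 775 = 4650
    O–H: 4 × 445 = 1780
    Σ(formed) = 6430 kJ
  ΔH_1 = 4770 − 6430 = −1660 kJ
Reaction 2:
  Bonds broken (reactants):
    C–C: 2 × 336 = 672
    C–H: 8 × 422 = 3376
    O=O: 5 × 482 = 2410
    Σ(broken) = 6458 kJ
  Bonds formed (products):
    C=O: 6 × 775 = 4650
    O–H: 8 × 445 = 3560
    Σ(formed) = 8210 kJ
  ΔH_2 = 6458 − 8210 = −1752 kJ
ΔH_1 − ΔH_2 = +92 kJ, so reaction 2 has the more negative ΔH; |ΔH_1 − ΔH_2| = 92 kJ.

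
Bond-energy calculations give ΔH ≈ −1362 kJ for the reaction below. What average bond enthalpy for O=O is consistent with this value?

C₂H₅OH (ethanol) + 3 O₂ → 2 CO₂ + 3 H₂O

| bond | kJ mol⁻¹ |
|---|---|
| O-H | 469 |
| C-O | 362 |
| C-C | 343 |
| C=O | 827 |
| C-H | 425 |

D(O=O) ≈ 487 kJ/mol

Let D be the O=O bond energy.
Σ(broken) = 1×343 + 5×425 + 1×362 + 1×469 + 3×D = 3299 + 3D
Σ(formed) = 4×827 + 6×469 = 6122
ΔH = Σ(broken) − Σ(formed) = (3299 + 3D) − (6122) = −2823 + 3D
Setting this equal to −1362 kJ gives 3D = 1461, so D = 487 kJ/mol.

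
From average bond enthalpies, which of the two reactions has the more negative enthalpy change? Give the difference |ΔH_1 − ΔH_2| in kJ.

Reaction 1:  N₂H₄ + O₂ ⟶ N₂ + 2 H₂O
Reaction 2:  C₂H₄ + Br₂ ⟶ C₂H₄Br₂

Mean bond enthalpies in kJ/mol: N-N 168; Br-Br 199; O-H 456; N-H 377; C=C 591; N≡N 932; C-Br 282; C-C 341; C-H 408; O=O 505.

Reaction 1, by 460 kJ

Reaction 1:
  Bonds broken (reactants):
    N-H: 4 × 377 = 1508
    N-N: 1 × 168 = 168
    O=O: 1 × 505 = 505
    Σ(broken) = 2181 kJ
  Bonds formed (products):
    N≡N: 1 × 932 = 932
    O-H: 4 × 456 = 1824
    Σ(formed) = 2756 kJ
  ΔH_1 = 2181 − 2756 = −575 kJ
Reaction 2:
  Bonds broken (reactants):
    Br-Br: 1 × 199 = 199
    C-H: 4 × 408 = 1632
    C=C: 1 × 591 = 591
    Σ(broken) = 2422 kJ
  Bonds formed (products):
    C-Br: 2 × 282 = 564
    C-C: 1 × 341 = 341
    C-H: 4 × 408 = 1632
    Σ(formed) = 2537 kJ
  ΔH_2 = 2422 − 2537 = −115 kJ
ΔH_1 − ΔH_2 = −460 kJ, so reaction 1 has the more negative ΔH; |ΔH_1 − ΔH_2| = 460 kJ.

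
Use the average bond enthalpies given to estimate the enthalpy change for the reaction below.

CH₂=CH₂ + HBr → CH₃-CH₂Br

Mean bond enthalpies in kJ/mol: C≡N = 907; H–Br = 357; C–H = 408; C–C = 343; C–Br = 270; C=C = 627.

Bonds broken (reactants):
  C–H: 4 × 408 = 1632
  C=C: 1 × 627 = 627
  H–Br: 1 × 357 = 357
  Σ(broken) = 2616 kJ
Bonds formed (products):
  C–Br: 1 × 270 = 270
  C–C: 1 × 343 = 343
  C–H: 5 × 408 = 2040
  Σ(formed) = 2653 kJ
ΔH = Σ(broken) − Σ(formed) = 2616 − 2653 = −37 kJ

ΔH ≈ −37 kJ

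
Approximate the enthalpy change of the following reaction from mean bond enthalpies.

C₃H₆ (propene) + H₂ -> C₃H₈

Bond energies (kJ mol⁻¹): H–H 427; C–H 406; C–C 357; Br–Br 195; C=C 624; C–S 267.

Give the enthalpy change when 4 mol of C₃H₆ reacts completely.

Bonds broken (reactants):
  C–C: 1 × 357 = 357
  C–H: 6 × 406 = 2436
  C=C: 1 × 624 = 624
  H–H: 1 × 427 = 427
  Σ(broken) = 3844 kJ
Bonds formed (products):
  C–C: 2 × 357 = 714
  C–H: 8 × 406 = 3248
  Σ(formed) = 3962 kJ
ΔH = Σ(broken) − Σ(formed) = 3844 − 3962 = −118 kJ
For 4× the reaction as written: 4 × (−118) = −472 kJ

ΔH = −472 kJ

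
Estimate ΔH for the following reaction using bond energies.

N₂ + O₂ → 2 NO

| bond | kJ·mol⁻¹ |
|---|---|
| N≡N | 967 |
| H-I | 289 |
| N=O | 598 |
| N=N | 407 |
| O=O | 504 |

ΔH ≈ +275 kJ

Bonds broken (reactants):
  N≡N: 1 × 967 = 967
  O=O: 1 × 504 = 504
  Σ(broken) = 1471 kJ
Bonds formed (products):
  N=O: 2 × 598 = 1196
  Σ(formed) = 1196 kJ
ΔH = Σ(broken) − Σ(formed) = 1471 − 1196 = +275 kJ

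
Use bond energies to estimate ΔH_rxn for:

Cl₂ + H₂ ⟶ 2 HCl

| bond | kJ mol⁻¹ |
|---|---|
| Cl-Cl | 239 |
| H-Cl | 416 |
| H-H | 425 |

ΔH ≈ −168 kJ

Bonds broken (reactants):
  Cl-Cl: 1 × 239 = 239
  H-H: 1 × 425 = 425
  Σ(broken) = 664 kJ
Bonds formed (products):
  H-Cl: 2 × 416 = 832
  Σ(formed) = 832 kJ
ΔH = Σ(broken) − Σ(formed) = 664 − 832 = −168 kJ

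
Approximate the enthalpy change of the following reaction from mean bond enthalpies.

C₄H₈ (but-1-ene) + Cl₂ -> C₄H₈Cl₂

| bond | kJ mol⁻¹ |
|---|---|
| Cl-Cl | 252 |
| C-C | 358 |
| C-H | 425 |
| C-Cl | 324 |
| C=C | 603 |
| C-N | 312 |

Bonds broken (reactants):
  C-C: 2 × 358 = 716
  C-H: 8 × 425 = 3400
  C=C: 1 × 603 = 603
  Cl-Cl: 1 × 252 = 252
  Σ(broken) = 4971 kJ
Bonds formed (products):
  C-C: 3 × 358 = 1074
  C-Cl: 2 × 324 = 648
  C-H: 8 × 425 = 3400
  Σ(formed) = 5122 kJ
ΔH = Σ(broken) − Σ(formed) = 4971 − 5122 = −151 kJ

ΔH ≈ −151 kJ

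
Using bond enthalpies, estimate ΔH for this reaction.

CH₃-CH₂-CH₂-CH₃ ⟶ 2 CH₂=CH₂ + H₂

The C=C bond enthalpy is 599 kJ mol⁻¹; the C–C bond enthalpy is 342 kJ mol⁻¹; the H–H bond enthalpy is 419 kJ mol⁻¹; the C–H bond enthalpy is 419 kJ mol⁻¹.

Bonds broken (reactants):
  C–C: 3 × 342 = 1026
  C–H: 10 × 419 = 4190
  Σ(broken) = 5216 kJ
Bonds formed (products):
  C–H: 8 × 419 = 3352
  C=C: 2 × 599 = 1198
  H–H: 1 × 419 = 419
  Σ(formed) = 4969 kJ
ΔH = Σ(broken) − Σ(formed) = 5216 − 4969 = +247 kJ

ΔH ≈ +247 kJ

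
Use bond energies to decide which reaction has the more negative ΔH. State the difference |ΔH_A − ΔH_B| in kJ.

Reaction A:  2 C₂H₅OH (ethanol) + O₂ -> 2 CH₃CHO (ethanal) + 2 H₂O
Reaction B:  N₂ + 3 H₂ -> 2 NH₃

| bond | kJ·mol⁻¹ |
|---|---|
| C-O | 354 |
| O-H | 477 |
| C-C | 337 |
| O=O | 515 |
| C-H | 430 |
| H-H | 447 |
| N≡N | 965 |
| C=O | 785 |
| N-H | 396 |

Reaction A, by 371 kJ

Reaction A:
  Bonds broken (reactants):
    C-C: 2 × 337 = 674
    C-H: 10 × 430 = 4300
    C-O: 2 × 354 = 708
    O-H: 2 × 477 = 954
    O=O: 1 × 515 = 515
    Σ(broken) = 7151 kJ
  Bonds formed (products):
    C-C: 2 × 337 = 674
    C-H: 8 × 430 = 3440
    C=O: 2 × 785 = 1570
    O-H: 4 × 477 = 1908
    Σ(formed) = 7592 kJ
  ΔH_A = 7151 − 7592 = −441 kJ
Reaction B:
  Bonds broken (reactants):
    H-H: 3 × 447 = 1341
    N≡N: 1 × 965 = 965
    Σ(broken) = 2306 kJ
  Bonds formed (products):
    N-H: 6 × 396 = 2376
    Σ(formed) = 2376 kJ
  ΔH_B = 2306 − 2376 = −70 kJ
ΔH_A − ΔH_B = −371 kJ, so reaction A has the more negative ΔH; |ΔH_A − ΔH_B| = 371 kJ.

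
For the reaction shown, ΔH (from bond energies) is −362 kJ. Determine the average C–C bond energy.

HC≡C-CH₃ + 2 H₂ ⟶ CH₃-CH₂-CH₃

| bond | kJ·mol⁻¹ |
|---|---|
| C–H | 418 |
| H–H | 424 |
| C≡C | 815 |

Let D be the C–C bond energy.
Σ(broken) = 1×815 + 1×D + 4×418 + 2×424 = 3335 + D
Σ(formed) = 2×D + 8×418 = 3344 + 2D
ΔH = Σ(broken) − Σ(formed) = (3335 + D) − (3344 + 2D) = −9 − D
Setting this equal to −362 kJ gives D = 353 kJ/mol.

D(C–C) ≈ 353 kJ/mol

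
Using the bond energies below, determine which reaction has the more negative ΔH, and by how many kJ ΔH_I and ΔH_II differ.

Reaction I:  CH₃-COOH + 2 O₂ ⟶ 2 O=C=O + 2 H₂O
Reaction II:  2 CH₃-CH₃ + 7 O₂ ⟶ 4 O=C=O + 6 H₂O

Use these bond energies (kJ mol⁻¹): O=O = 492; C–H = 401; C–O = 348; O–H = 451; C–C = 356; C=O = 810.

Reaction I:
  Bonds broken (reactants):
    C–C: 1 × 356 = 356
    C–H: 3 × 401 = 1203
    C–O: 1 × 348 = 348
    C=O: 1 × 810 = 810
    O–H: 1 × 451 = 451
    O=O: 2 × 492 = 984
    Σ(broken) = 4152 kJ
  Bonds formed (products):
    C=O: 4 × 810 = 3240
    O–H: 4 × 451 = 1804
    Σ(formed) = 5044 kJ
  ΔH_I = 4152 − 5044 = −892 kJ
Reaction II:
  Bonds broken (reactants):
    C–C: 2 × 356 = 712
    C–H: 12 × 401 = 4812
    O=O: 7 × 492 = 3444
    Σ(broken) = 8968 kJ
  Bonds formed (products):
    C=O: 8 × 810 = 6480
    O–H: 12 × 451 = 5412
    Σ(formed) = 11892 kJ
  ΔH_II = 8968 − 11892 = −2924 kJ
ΔH_I − ΔH_II = +2032 kJ, so reaction II has the more negative ΔH; |ΔH_I − ΔH_II| = 2032 kJ.

Reaction II, by 2032 kJ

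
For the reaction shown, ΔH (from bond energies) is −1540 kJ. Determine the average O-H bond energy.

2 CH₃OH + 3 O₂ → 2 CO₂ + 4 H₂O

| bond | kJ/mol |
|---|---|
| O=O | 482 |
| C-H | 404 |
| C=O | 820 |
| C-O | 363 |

Let D be the O-H bond energy.
Σ(broken) = 6×404 + 2×363 + 2×D + 3×482 = 4596 + 2D
Σ(formed) = 4×820 + 8×D = 3280 + 8D
ΔH = Σ(broken) − Σ(formed) = (4596 + 2D) − (3280 + 8D) = +1316 − 6D
Setting this equal to −1540 kJ gives 6D = 2856, so D = 476 kJ/mol.

D(O-H) ≈ 476 kJ/mol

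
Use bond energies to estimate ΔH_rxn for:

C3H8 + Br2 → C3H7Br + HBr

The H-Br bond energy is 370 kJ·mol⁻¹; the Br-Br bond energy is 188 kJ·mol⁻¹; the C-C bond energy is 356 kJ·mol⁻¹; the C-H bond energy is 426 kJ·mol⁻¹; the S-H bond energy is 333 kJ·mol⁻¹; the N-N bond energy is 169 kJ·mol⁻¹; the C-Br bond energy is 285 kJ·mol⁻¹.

ΔH ≈ −41 kJ

Bonds broken (reactants):
  Br-Br: 1 × 188 = 188
  C-C: 2 × 356 = 712
  C-H: 8 × 426 = 3408
  Σ(broken) = 4308 kJ
Bonds formed (products):
  C-Br: 1 × 285 = 285
  C-C: 2 × 356 = 712
  C-H: 7 × 426 = 2982
  H-Br: 1 × 370 = 370
  Σ(formed) = 4349 kJ
ΔH = Σ(broken) − Σ(formed) = 4308 − 4349 = −41 kJ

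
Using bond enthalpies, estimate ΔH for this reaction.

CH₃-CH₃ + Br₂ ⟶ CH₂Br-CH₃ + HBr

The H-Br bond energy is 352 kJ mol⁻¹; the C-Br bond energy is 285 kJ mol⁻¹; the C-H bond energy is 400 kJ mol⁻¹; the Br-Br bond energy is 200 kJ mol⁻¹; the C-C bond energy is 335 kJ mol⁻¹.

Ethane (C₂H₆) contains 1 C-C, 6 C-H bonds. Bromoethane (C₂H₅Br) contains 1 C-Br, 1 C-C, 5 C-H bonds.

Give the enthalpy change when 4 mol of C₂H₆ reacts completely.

Bonds broken (reactants):
  Br-Br: 1 × 200 = 200
  C-C: 1 × 335 = 335
  C-H: 6 × 400 = 2400
  Σ(broken) = 2935 kJ
Bonds formed (products):
  C-Br: 1 × 285 = 285
  C-C: 1 × 335 = 335
  C-H: 5 × 400 = 2000
  H-Br: 1 × 352 = 352
  Σ(formed) = 2972 kJ
ΔH = Σ(broken) − Σ(formed) = 2935 − 2972 = −37 kJ
For 4× the reaction as written: 4 × (−37) = −148 kJ

ΔH = −148 kJ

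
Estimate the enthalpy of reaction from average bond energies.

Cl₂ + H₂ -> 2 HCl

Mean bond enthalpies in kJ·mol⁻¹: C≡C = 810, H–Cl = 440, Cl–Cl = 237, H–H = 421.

Bonds broken (reactants):
  Cl–Cl: 1 × 237 = 237
  H–H: 1 × 421 = 421
  Σ(broken) = 658 kJ
Bonds formed (products):
  H–Cl: 2 × 440 = 880
  Σ(formed) = 880 kJ
ΔH = Σ(broken) − Σ(formed) = 658 − 880 = −222 kJ

ΔH ≈ −222 kJ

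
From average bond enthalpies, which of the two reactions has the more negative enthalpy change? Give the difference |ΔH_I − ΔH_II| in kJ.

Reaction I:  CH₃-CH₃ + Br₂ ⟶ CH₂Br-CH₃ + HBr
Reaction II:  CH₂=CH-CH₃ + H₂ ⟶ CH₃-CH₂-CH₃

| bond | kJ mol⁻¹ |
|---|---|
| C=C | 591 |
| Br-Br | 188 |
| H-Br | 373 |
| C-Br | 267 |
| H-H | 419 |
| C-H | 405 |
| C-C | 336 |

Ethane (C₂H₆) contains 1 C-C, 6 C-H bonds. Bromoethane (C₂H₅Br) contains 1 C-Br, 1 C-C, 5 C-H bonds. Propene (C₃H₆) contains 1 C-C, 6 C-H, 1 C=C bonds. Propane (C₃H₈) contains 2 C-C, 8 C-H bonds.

Reaction I:
  Bonds broken (reactants):
    Br-Br: 1 × 188 = 188
    C-C: 1 × 336 = 336
    C-H: 6 × 405 = 2430
    Σ(broken) = 2954 kJ
  Bonds formed (products):
    C-Br: 1 × 267 = 267
    C-C: 1 × 336 = 336
    C-H: 5 × 405 = 2025
    H-Br: 1 × 373 = 373
    Σ(formed) = 3001 kJ
  ΔH_I = 2954 − 3001 = −47 kJ
Reaction II:
  Bonds broken (reactants):
    C-C: 1 × 336 = 336
    C-H: 6 × 405 = 2430
    C=C: 1 × 591 = 591
    H-H: 1 × 419 = 419
    Σ(broken) = 3776 kJ
  Bonds formed (products):
    C-C: 2 × 336 = 672
    C-H: 8 × 405 = 3240
    Σ(formed) = 3912 kJ
  ΔH_II = 3776 − 3912 = −136 kJ
ΔH_I − ΔH_II = +89 kJ, so reaction II has the more negative ΔH; |ΔH_I − ΔH_II| = 89 kJ.

Reaction II, by 89 kJ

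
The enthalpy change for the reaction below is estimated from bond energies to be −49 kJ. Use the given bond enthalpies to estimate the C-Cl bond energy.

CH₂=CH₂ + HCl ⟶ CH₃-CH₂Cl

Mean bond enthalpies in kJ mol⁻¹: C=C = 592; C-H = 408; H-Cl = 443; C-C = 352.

D(C-Cl) ≈ 324 kJ/mol

Let D be the C-Cl bond energy.
Σ(broken) = 4×408 + 1×592 + 1×443 = 2667
Σ(formed) = 1×352 + 1×D + 5×408 = 2392 + D
ΔH = Σ(broken) − Σ(formed) = (2667) − (2392 + D) = +275 − D
Setting this equal to −49 kJ gives D = 324 kJ/mol.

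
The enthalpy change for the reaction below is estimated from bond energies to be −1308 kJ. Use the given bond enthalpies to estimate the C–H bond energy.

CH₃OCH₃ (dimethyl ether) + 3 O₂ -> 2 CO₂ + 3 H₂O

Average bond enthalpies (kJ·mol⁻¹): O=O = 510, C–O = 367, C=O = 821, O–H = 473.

D(C–H) ≈ 425 kJ/mol

Let D be the C–H bond energy.
Σ(broken) = 6×D + 2×367 + 3×510 = 2264 + 6D
Σ(formed) = 4×821 + 6×473 = 6122
ΔH = Σ(broken) − Σ(formed) = (2264 + 6D) − (6122) = −3858 + 6D
Setting this equal to −1308 kJ gives 6D = 2550, so D = 425 kJ/mol.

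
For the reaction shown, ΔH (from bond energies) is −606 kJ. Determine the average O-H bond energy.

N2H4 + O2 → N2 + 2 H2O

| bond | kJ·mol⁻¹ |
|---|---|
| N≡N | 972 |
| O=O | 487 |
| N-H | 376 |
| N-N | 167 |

D(O-H) ≈ 448 kJ/mol

Let D be the O-H bond energy.
Σ(broken) = 4×376 + 1×167 + 1×487 = 2158
Σ(formed) = 1×972 + 4×D = 972 + 4D
ΔH = Σ(broken) − Σ(formed) = (2158) − (972 + 4D) = +1186 − 4D
Setting this equal to −606 kJ gives 4D = 1792, so D = 448 kJ/mol.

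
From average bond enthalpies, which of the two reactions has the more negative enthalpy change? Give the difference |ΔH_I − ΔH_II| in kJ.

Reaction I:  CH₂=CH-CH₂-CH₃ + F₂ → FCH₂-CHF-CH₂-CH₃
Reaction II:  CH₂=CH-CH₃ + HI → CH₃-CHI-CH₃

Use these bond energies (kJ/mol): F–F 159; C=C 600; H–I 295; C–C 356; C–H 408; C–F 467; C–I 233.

Reaction I:
  Bonds broken (reactants):
    C–C: 2 × 356 = 712
    C–H: 8 × 408 = 3264
    C=C: 1 × 600 = 600
    F–F: 1 × 159 = 159
    Σ(broken) = 4735 kJ
  Bonds formed (products):
    C–C: 3 × 356 = 1068
    C–F: 2 × 467 = 934
    C–H: 8 × 408 = 3264
    Σ(formed) = 5266 kJ
  ΔH_I = 4735 − 5266 = −531 kJ
Reaction II:
  Bonds broken (reactants):
    C–C: 1 × 356 = 356
    C–H: 6 × 408 = 2448
    C=C: 1 × 600 = 600
    H–I: 1 × 295 = 295
    Σ(broken) = 3699 kJ
  Bonds formed (products):
    C–C: 2 × 356 = 712
    C–H: 7 × 408 = 2856
    C–I: 1 × 233 = 233
    Σ(formed) = 3801 kJ
  ΔH_II = 3699 − 3801 = −102 kJ
ΔH_I − ΔH_II = −429 kJ, so reaction I has the more negative ΔH; |ΔH_I − ΔH_II| = 429 kJ.

Reaction I, by 429 kJ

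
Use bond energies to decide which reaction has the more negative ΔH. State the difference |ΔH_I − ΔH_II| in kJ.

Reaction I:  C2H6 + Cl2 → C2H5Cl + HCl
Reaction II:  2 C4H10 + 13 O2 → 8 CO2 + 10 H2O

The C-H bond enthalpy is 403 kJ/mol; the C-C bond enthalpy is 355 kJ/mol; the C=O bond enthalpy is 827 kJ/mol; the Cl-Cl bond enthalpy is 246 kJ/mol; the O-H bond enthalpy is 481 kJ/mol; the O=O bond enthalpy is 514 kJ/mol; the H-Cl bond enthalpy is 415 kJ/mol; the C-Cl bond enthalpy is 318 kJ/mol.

Reaction I:
  Bonds broken (reactants):
    C-C: 1 × 355 = 355
    C-H: 6 × 403 = 2418
    Cl-Cl: 1 × 246 = 246
    Σ(broken) = 3019 kJ
  Bonds formed (products):
    C-C: 1 × 355 = 355
    C-Cl: 1 × 318 = 318
    C-H: 5 × 403 = 2015
    H-Cl: 1 × 415 = 415
    Σ(formed) = 3103 kJ
  ΔH_I = 3019 − 3103 = −84 kJ
Reaction II:
  Bonds broken (reactants):
    C-C: 6 × 355 = 2130
    C-H: 20 × 403 = 8060
    O=O: 13 × 514 = 6682
    Σ(broken) = 16872 kJ
  Bonds formed (products):
    C=O: 16 × 827 = 13232
    O-H: 20 × 481 = 9620
    Σ(formed) = 22852 kJ
  ΔH_II = 16872 − 22852 = −5980 kJ
ΔH_I − ΔH_II = +5896 kJ, so reaction II has the more negative ΔH; |ΔH_I − ΔH_II| = 5896 kJ.

Reaction II, by 5896 kJ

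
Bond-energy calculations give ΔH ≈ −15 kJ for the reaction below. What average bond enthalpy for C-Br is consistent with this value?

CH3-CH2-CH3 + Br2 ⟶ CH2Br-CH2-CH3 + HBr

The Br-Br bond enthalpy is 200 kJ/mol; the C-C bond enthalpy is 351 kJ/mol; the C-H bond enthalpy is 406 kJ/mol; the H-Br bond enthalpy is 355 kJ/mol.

Let D be the C-Br bond energy.
Σ(broken) = 1×200 + 2×351 + 8×406 = 4150
Σ(formed) = 1×D + 2×351 + 7×406 + 1×355 = 3899 + D
ΔH = Σ(broken) − Σ(formed) = (4150) − (3899 + D) = +251 − D
Setting this equal to −15 kJ gives D = 266 kJ/mol.

D(C-Br) ≈ 266 kJ/mol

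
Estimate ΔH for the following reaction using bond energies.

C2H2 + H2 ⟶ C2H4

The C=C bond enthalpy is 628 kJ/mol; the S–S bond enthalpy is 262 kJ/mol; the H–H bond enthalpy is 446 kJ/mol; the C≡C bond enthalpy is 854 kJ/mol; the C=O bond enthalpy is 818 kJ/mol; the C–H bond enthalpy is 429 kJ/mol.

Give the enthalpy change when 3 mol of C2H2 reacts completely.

Bonds broken (reactants):
  C≡C: 1 × 854 = 854
  C–H: 2 × 429 = 858
  H–H: 1 × 446 = 446
  Σ(broken) = 2158 kJ
Bonds formed (products):
  C–H: 4 × 429 = 1716
  C=C: 1 × 628 = 628
  Σ(formed) = 2344 kJ
ΔH = Σ(broken) − Σ(formed) = 2158 − 2344 = −186 kJ
For 3× the reaction as written: 3 × (−186) = −558 kJ

ΔH = −558 kJ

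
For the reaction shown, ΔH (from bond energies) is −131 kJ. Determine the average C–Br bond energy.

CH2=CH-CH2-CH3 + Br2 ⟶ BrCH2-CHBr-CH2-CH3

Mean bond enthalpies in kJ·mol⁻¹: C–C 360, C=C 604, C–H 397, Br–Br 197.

D(C–Br) ≈ 286 kJ/mol

Let D be the C–Br bond energy.
Σ(broken) = 1×197 + 2×360 + 8×397 + 1×604 = 4697
Σ(formed) = 2×D + 3×360 + 8×397 = 4256 + 2D
ΔH = Σ(broken) − Σ(formed) = (4697) − (4256 + 2D) = +441 − 2D
Setting this equal to −131 kJ gives 2D = 572, so D = 286 kJ/mol.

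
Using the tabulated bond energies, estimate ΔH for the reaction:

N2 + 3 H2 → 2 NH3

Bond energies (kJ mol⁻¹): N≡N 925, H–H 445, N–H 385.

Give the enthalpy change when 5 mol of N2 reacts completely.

ΔH = −250 kJ

Bonds broken (reactants):
  H–H: 3 × 445 = 1335
  N≡N: 1 × 925 = 925
  Σ(broken) = 2260 kJ
Bonds formed (products):
  N–H: 6 × 385 = 2310
  Σ(formed) = 2310 kJ
ΔH = Σ(broken) − Σ(formed) = 2260 − 2310 = −50 kJ
For 5× the reaction as written: 5 × (−50) = −250 kJ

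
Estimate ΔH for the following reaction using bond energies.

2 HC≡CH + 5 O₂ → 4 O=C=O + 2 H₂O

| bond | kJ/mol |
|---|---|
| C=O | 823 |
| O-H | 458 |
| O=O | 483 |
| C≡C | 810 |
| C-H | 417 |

ΔH ≈ −2713 kJ

Bonds broken (reactants):
  C≡C: 2 × 810 = 1620
  C-H: 4 × 417 = 1668
  O=O: 5 × 483 = 2415
  Σ(broken) = 5703 kJ
Bonds formed (products):
  C=O: 8 × 823 = 6584
  O-H: 4 × 458 = 1832
  Σ(formed) = 8416 kJ
ΔH = Σ(broken) − Σ(formed) = 5703 − 8416 = −2713 kJ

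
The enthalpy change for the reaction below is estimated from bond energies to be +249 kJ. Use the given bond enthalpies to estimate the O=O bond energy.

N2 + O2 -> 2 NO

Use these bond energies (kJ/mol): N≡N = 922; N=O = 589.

D(O=O) ≈ 505 kJ/mol

Let D be the O=O bond energy.
Σ(broken) = 1×922 + 1×D = 922 + D
Σ(formed) = 2×589 = 1178
ΔH = Σ(broken) − Σ(formed) = (922 + D) − (1178) = −256 + D
Setting this equal to +249 kJ gives D = 505 kJ/mol.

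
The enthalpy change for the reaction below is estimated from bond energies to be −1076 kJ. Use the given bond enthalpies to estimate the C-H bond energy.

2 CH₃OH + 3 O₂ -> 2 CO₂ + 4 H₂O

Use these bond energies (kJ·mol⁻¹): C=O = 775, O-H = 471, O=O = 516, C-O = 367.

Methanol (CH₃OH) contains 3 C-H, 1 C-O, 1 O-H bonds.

Let D be the C-H bond energy.
Σ(broken) = 6×D + 2×367 + 2×471 + 3×516 = 3224 + 6D
Σ(formed) = 4×775 + 8×471 = 6868
ΔH = Σ(broken) − Σ(formed) = (3224 + 6D) − (6868) = −3644 + 6D
Setting this equal to −1076 kJ gives 6D = 2568, so D = 428 kJ/mol.

D(C-H) ≈ 428 kJ/mol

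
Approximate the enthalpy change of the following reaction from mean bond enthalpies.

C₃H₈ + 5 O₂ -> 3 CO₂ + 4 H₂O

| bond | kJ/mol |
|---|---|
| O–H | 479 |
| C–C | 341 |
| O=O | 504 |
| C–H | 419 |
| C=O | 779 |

Bonds broken (reactants):
  C–C: 2 × 341 = 682
  C–H: 8 × 419 = 3352
  O=O: 5 × 504 = 2520
  Σ(broken) = 6554 kJ
Bonds formed (products):
  C=O: 6 × 779 = 4674
  O–H: 8 × 479 = 3832
  Σ(formed) = 8506 kJ
ΔH = Σ(broken) − Σ(formed) = 6554 − 8506 = −1952 kJ

ΔH ≈ −1952 kJ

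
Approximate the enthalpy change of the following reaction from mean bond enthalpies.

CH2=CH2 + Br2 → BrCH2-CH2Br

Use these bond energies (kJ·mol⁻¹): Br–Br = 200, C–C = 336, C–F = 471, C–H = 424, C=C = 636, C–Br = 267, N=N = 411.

Bonds broken (reactants):
  Br–Br: 1 × 200 = 200
  C–H: 4 × 424 = 1696
  C=C: 1 × 636 = 636
  Σ(broken) = 2532 kJ
Bonds formed (products):
  C–Br: 2 × 267 = 534
  C–C: 1 × 336 = 336
  C–H: 4 × 424 = 1696
  Σ(formed) = 2566 kJ
ΔH = Σ(broken) − Σ(formed) = 2532 − 2566 = −34 kJ

ΔH ≈ −34 kJ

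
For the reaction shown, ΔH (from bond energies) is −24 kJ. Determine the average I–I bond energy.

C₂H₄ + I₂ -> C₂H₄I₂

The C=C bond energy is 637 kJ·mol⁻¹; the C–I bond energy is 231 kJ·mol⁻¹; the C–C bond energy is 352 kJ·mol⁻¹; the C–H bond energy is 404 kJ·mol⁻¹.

Let D be the I–I bond energy.
Σ(broken) = 4×404 + 1×637 + 1×D = 2253 + D
Σ(formed) = 1×352 + 4×404 + 2×231 = 2430
ΔH = Σ(broken) − Σ(formed) = (2253 + D) − (2430) = −177 + D
Setting this equal to −24 kJ gives D = 153 kJ/mol.

D(I–I) ≈ 153 kJ/mol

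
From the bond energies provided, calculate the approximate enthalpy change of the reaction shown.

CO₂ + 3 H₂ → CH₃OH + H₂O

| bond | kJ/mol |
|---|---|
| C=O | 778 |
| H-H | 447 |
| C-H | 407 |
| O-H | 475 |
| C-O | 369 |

ΔH ≈ −118 kJ

Bonds broken (reactants):
  C=O: 2 × 778 = 1556
  H-H: 3 × 447 = 1341
  Σ(broken) = 2897 kJ
Bonds formed (products):
  C-H: 3 × 407 = 1221
  C-O: 1 × 369 = 369
  O-H: 3 × 475 = 1425
  Σ(formed) = 3015 kJ
ΔH = Σ(broken) − Σ(formed) = 2897 − 3015 = −118 kJ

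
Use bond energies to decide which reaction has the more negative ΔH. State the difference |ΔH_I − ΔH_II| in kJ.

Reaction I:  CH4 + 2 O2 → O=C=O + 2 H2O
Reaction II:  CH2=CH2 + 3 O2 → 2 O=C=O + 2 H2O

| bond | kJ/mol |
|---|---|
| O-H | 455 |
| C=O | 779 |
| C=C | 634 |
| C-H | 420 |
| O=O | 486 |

Reaction I:
  Bonds broken (reactants):
    C-H: 4 × 420 = 1680
    O=O: 2 × 486 = 972
    Σ(broken) = 2652 kJ
  Bonds formed (products):
    C=O: 2 × 779 = 1558
    O-H: 4 × 455 = 1820
    Σ(formed) = 3378 kJ
  ΔH_I = 2652 − 3378 = −726 kJ
Reaction II:
  Bonds broken (reactants):
    C-H: 4 × 420 = 1680
    C=C: 1 × 634 = 634
    O=O: 3 × 486 = 1458
    Σ(broken) = 3772 kJ
  Bonds formed (products):
    C=O: 4 × 779 = 3116
    O-H: 4 × 455 = 1820
    Σ(formed) = 4936 kJ
  ΔH_II = 3772 − 4936 = −1164 kJ
ΔH_I − ΔH_II = +438 kJ, so reaction II has the more negative ΔH; |ΔH_I − ΔH_II| = 438 kJ.

Reaction II, by 438 kJ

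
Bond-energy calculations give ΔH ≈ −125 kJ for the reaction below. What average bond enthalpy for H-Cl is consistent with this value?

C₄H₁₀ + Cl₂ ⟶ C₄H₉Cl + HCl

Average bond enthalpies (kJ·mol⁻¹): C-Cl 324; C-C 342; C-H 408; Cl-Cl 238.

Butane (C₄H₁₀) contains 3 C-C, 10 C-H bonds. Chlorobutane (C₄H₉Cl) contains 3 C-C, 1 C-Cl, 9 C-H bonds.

Let D be the H-Cl bond energy.
Σ(broken) = 3×342 + 10×408 + 1×238 = 5344
Σ(formed) = 3×342 + 1×324 + 9×408 + 1×D = 5022 + D
ΔH = Σ(broken) − Σ(formed) = (5344) − (5022 + D) = +322 − D
Setting this equal to −125 kJ gives D = 447 kJ/mol.

D(H-Cl) ≈ 447 kJ/mol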